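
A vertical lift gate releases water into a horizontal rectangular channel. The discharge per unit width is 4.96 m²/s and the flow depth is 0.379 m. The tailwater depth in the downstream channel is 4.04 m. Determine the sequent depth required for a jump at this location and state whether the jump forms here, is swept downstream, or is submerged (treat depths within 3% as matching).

V₁ = q/y₁ = 4.96/0.379 = 13.1 m/s. Fr₁ = V₁/√(g·y₁) = 13.1/√(9.81×0.379) = 6.79.
From the momentum equation for a rectangular channel, y₂/y₁ = ½[√(1 + 8Fr₁²) − 1] = ½[√369.5 − 1] = 9.11.
y₂ = 9.11 × 0.379 = 3.45 m.
Tailwater y_tw = 4.04 m: y_tw > y₂, so the jump is submerged.

y₂ = 3.45 m; the jump is submerged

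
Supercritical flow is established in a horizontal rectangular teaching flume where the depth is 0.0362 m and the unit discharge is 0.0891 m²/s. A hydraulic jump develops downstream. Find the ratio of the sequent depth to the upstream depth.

y₂/y₁ = 5.36

V₁ = q/y₁ = 0.0891/0.0362 = 2.46 m/s. Fr₁ = V₁/√(g·y₁) = 2.46/√(9.81×0.0362) = 4.13.
Bélanger equation: y₂/y₁ = ½[√(1 + 8Fr₁²) − 1] = ½[√137.5 − 1] = 5.36.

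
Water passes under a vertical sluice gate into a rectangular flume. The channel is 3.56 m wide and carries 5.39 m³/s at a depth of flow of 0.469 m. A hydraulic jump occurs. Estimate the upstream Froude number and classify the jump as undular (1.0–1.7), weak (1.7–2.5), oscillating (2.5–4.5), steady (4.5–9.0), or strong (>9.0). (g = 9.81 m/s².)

Fr₁ = 1.51; undular jump

q = Q/b = 5.39/3.56 = 1.51 m²/s; V₁ = q/y₁ = 3.23 m/s. Fr₁ = V₁/√(g·y₁) = 1.51.
Fr₁ = 1.51 lies in the undular range.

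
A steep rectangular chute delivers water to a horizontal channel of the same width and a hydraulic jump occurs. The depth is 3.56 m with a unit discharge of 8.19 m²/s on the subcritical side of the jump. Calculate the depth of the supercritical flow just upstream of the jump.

V₂ = q/y₂ = 8.19/3.56 = 2.30 m/s; Fr₂ = V₂/√(g·y₂) = 0.389.
Applying the sequent-depth relation in reverse, y₁/y₂ = ½[√(1 + 8Fr₂²) − 1] = ½[√2.212 − 1] = 0.244.
y₁ = 0.244 × 3.56 = 0.868 m.

y₁ = 0.868 m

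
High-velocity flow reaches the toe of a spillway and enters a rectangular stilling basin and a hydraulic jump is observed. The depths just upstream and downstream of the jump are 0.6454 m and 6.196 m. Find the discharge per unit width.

q = 11.58 m²/s

For a rectangular channel the momentum equation gives q² = ½·g·y₁·y₂·(y₁ + y₂) = ½×9.81×0.6454×6.196×6.841 = 134.2.
q = √134.2 = 11.58 m²/s.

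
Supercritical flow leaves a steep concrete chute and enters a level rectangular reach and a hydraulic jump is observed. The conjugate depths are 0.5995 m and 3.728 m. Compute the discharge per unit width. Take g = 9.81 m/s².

q = 6.888 m²/s

For a rectangular channel the momentum equation gives q² = ½·g·y₁·y₂·(y₁ + y₂) = ½×9.81×0.5995×3.728×4.328 = 47.44.
q = √47.44 = 6.888 m²/s.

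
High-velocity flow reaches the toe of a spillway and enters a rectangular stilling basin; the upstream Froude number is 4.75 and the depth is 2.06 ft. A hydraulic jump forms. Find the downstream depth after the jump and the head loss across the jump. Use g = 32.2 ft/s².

y₂ = 12.8 ft; ΔE = 11.9 ft

Fr₁ = 4.75 (given).
Bélanger equation: y₂/y₁ = ½[√(1 + 8Fr₁²) − 1] = ½[√181.5 − 1] = 6.24.
y₂ = 6.24 × 2.06 = 12.8 ft.
V₁ = Fr₁·√(g·y₁) = 4.75×√(32.2×2.06) = 38.7 ft/s; q = V₁·y₁ = 79.7 ft²/s. V₂ = q/y₂ = 79.7/12.8 = 6.20 ft/s. E₁ = y₁ + V₁²/2g = 25.3 ft; E₂ = y₂ + V₂²/2g = 13.4 ft. ΔE = E₁ − E₂ = 11.9 ft.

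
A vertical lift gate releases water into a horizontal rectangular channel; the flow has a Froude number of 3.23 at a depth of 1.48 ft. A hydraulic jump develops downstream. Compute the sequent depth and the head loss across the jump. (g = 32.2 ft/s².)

y₂ = 6.06 ft; ΔE = 2.68 ft

Fr₁ = 3.23 (given).
From the momentum equation for a rectangular channel, y₂/y₁ = ½[√(1 + 8Fr₁²) − 1] = ½[√84.46 − 1] = 4.10.
y₂ = 4.10 × 1.48 = 6.06 ft.
Head loss: ΔE = (y₂ − y₁)³/(4y₁y₂) = (6.06 − 1.48)³/(4×1.48×6.06) = 96.1/35.9 = 2.68 ft.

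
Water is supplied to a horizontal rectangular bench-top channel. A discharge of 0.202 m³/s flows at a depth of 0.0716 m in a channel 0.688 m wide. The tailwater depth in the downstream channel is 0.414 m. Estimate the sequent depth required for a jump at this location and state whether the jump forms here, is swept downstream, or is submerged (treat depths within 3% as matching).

q = Q/b = 0.202/0.688 = 0.294 m²/s; V₁ = q/y₁ = 4.10 m/s. Fr₁ = V₁/√(g·y₁) = 4.89.
Conjugate-depth relation: y₂/y₁ = ½[√(1 + 8Fr₁²) − 1] = ½[√192.5 − 1] = 6.44.
y₂ = 6.44 × 0.0716 = 0.461 m.
Tailwater y_tw = 0.414 m: y_tw < y₂, so the jump is swept downstream.

y₂ = 0.461 m; the jump is swept downstream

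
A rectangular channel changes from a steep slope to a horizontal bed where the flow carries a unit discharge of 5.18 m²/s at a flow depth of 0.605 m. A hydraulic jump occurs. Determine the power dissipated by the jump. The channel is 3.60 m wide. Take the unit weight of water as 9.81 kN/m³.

V₁ = q/y₁ = 5.18/0.605 = 8.56 m/s. Fr₁ = V₁/√(g·y₁) = 8.56/√(9.81×0.605) = 3.51.
Conjugate-depth relation: y₂/y₁ = ½[√(1 + 8Fr₁²) − 1] = ½[√99.81 − 1] = 4.50.
y₂ = 4.50 × 0.605 = 2.72 m.
V₂ = q/y₂ = 5.18/2.72 = 1.90 m/s. E₁ = y₁ + V₁²/2g = 4.34 m; E₂ = y₂ + V₂²/2g = 2.90 m. ΔE = E₁ − E₂ = 1.44 m.
Q = q·b = 5.18 × 3.60 = 18.6 m³/s. P = γ·Q·ΔE = 9.81 × 18.6 × 1.44 = 263 kW.

P = 263 kW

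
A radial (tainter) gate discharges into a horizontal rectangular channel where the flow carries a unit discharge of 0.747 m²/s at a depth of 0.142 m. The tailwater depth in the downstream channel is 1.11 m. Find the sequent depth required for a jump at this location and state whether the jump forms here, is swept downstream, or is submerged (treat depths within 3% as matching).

V₁ = q/y₁ = 0.747/0.142 = 5.26 m/s. Fr₁ = V₁/√(g·y₁) = 5.26/√(9.81×0.142) = 4.46.
Bélanger equation: y₂/y₁ = ½[√(1 + 8Fr₁²) − 1] = ½[√159.9 − 1] = 5.82.
y₂ = 5.82 × 0.142 = 0.827 m.
Tailwater y_tw = 1.11 m: y_tw > y₂, so the jump is submerged.

y₂ = 0.827 m; the jump is submerged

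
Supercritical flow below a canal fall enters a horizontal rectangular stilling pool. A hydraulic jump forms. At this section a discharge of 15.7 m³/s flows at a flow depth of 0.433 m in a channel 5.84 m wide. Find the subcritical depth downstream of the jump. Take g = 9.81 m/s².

y₂ = 1.64 m

q = Q/b = 15.7/5.84 = 2.69 m²/s; V₁ = q/y₁ = 6.21 m/s. Fr₁ = V₁/√(g·y₁) = 3.01.
Sequent-depth ratio: y₂/y₁ = ½[√(1 + 8Fr₁²) − 1] = ½[√73.60 − 1] = 3.79.
y₂ = 3.79 × 0.433 = 1.64 m.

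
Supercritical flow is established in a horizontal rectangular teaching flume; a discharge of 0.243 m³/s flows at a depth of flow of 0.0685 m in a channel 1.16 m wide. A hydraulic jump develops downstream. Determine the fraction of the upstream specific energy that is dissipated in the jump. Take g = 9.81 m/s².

ΔE/E₁ = 0.359 (35.9%)

q = Q/b = 0.243/1.16 = 0.209 m²/s; V₁ = q/y₁ = 3.06 m/s. Fr₁ = V₁/√(g·y₁) = 3.73.
By Bélanger, y₂/y₁ = ½[√(1 + 8Fr₁²) − 1] = ½[√112.3 − 1] = 4.80.
y₂ = 4.80 × 0.0685 = 0.329 m.
E₁ = y₁ + V₁²/2g = 0.545 m. ΔE = (y₂ − y₁)³/(4y₁y₂) = 0.196 m. ΔE/E₁ = 0.196/0.545 = 0.359.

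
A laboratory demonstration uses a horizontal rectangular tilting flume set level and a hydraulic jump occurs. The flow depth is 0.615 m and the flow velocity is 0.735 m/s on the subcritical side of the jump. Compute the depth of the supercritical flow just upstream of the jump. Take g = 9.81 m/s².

Fr₂ = V₂/√(g·y₂) = 0.735/√(9.81×0.615) = 0.299.
Applying the sequent-depth relation in reverse, y₁/y₂ = ½[√(1 + 8Fr₂²) − 1] = ½[√1.716 − 1] = 0.155.
y₁ = 0.155 × 0.615 = 0.0954 m.

y₁ = 0.0954 m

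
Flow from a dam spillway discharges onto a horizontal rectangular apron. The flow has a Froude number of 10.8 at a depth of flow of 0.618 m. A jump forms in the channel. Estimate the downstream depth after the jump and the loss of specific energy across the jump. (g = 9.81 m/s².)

Fr₁ = 10.8 (given).
Bélanger equation: y₂/y₁ = ½[√(1 + 8Fr₁²) − 1] = ½[√934.1 − 1] = 14.8.
y₂ = 14.8 × 0.618 = 9.14 m.
V₁ = Fr₁·√(g·y₁) = 10.8×√(9.81×0.618) = 26.6 m/s; q = V₁·y₁ = 16.4 m²/s. V₂ = q/y₂ = 16.4/9.14 = 1.80 m/s. E₁ = y₁ + V₁²/2g = 36.7 m; E₂ = y₂ + V₂²/2g = 9.30 m. ΔE = E₁ − E₂ = 27.4 m.

y₂ = 9.14 m; ΔE = 27.4 m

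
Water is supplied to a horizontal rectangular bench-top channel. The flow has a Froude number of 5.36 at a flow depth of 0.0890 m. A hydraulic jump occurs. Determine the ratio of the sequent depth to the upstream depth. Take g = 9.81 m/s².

Fr₁ = 5.36 (given).
Bélanger equation: y₂/y₁ = ½[√(1 + 8Fr₁²) − 1] = ½[√230.8 − 1] = 7.10.

y₂/y₁ = 7.10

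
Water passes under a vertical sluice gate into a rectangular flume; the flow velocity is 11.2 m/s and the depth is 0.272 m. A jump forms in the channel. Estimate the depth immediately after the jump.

Fr₁ = V₁/√(g·y₁) = 11.2/√(9.81×0.272) = 6.86.
Sequent-depth ratio: y₂/y₁ = ½[√(1 + 8Fr₁²) − 1] = ½[√377.1 − 1] = 9.21.
y₂ = 9.21 × 0.272 = 2.50 m.

y₂ = 2.50 m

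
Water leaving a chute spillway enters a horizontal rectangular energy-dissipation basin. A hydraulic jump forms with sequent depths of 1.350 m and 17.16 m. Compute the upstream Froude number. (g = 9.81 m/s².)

For a rectangular channel the momentum equation gives q² = ½·g·y₁·y₂·(y₁ + y₂) = ½×9.81×1.350×17.16×18.51 = 2103.
q = √2103 = 45.86 m²/s.
V₁ = q/y₁ = 33.97 m/s; Fr₁ = V₁/√(g·y₁) = 9.335.

Fr₁ = 9.335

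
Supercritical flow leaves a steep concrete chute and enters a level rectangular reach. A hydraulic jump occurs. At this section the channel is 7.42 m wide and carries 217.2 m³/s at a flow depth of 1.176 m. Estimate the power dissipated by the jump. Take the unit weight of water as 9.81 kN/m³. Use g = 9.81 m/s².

P = 44356 kW

q = Q/b = 217.2/7.42 = 29.27 m²/s; V₁ = q/y₁ = 24.89 m/s. Fr₁ = V₁/√(g·y₁) = 7.328.
Bélanger equation: y₂/y₁ = ½[√(1 + 8Fr₁²) − 1] = ½[√430.65 − 1] = 9.876.
y₂ = 9.876 × 1.176 = 11.61 m.
V₂ = q/y₂ = 29.27/11.61 = 2.520 m/s. E₁ = y₁ + V₁²/2g = 32.75 m; E₂ = y₂ + V₂²/2g = 11.94 m. ΔE = E₁ − E₂ = 20.82 m.
P = γ·Q·ΔE = 9.81 × 217.2 × 20.82 = 44356 kW.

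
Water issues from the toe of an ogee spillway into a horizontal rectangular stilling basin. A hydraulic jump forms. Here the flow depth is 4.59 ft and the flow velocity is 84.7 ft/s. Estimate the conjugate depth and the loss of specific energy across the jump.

y₂ = 43.0 ft; ΔE = 71.7 ft

Fr₁ = V₁/√(g·y₁) = 84.7/√(32.2×4.59) = 6.97.
By Bélanger, y₂/y₁ = ½[√(1 + 8Fr₁²) − 1] = ½[√389.3 − 1] = 9.37.
y₂ = 9.37 × 4.59 = 43.0 ft.
Head loss: ΔE = (y₂ − y₁)³/(4y₁y₂) = (43.0 − 4.59)³/(4×4.59×43.0) = 56614/789 = 71.7 ft.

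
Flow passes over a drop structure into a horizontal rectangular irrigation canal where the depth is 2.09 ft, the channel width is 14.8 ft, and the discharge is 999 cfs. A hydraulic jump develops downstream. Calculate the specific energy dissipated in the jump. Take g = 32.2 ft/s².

ΔE = 7.02 ft

q = Q/b = 999/14.8 = 67.5 ft²/s; V₁ = q/y₁ = 32.3 ft/s. Fr₁ = V₁/√(g·y₁) = 3.94.
From the momentum equation for a rectangular channel, y₂/y₁ = ½[√(1 + 8Fr₁²) − 1] = ½[√125.0 − 1] = 5.09.
y₂ = 5.09 × 2.09 = 10.6 ft.
Head loss: ΔE = (y₂ − y₁)³/(4y₁y₂) = (10.6 − 2.09)³/(4×2.09×10.6) = 625/88.9 = 7.02 ft.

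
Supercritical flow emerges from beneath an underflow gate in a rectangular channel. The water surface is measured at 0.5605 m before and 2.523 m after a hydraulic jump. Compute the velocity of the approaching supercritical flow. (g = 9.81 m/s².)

V₁ = 8.251 m/s

For a rectangular channel the momentum equation gives q² = ½·g·y₁·y₂·(y₁ + y₂) = ½×9.81×0.5605×2.523×3.083 = 21.39.
q = √21.39 = 4.625 m²/s.
V₁ = q/y₁ = 4.625/0.5605 = 8.251 m/s.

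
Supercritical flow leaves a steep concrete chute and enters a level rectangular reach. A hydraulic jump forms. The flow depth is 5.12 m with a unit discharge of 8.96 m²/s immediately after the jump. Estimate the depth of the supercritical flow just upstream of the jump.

V₂ = q/y₂ = 8.96/5.12 = 1.75 m/s; Fr₂ = V₂/√(g·y₂) = 0.247.
The Bélanger relation is symmetric: y₁/y₂ = ½[√(1 + 8Fr₂²) − 1] = ½[√1.488 − 1] = 0.110.
y₁ = 0.110 × 5.12 = 0.563 m.

y₁ = 0.563 m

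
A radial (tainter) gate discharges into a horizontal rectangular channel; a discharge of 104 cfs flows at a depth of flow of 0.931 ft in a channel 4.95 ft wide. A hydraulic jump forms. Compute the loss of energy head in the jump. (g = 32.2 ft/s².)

ΔE = 3.58 ft

q = Q/b = 104/4.95 = 21.0 ft²/s; V₁ = q/y₁ = 22.6 ft/s. Fr₁ = V₁/√(g·y₁) = 4.12.
Bélanger equation: y₂/y₁ = ½[√(1 + 8Fr₁²) − 1] = ½[√136.9 − 1] = 5.35.
y₂ = 5.35 × 0.931 = 4.98 ft.
Head loss: ΔE = (y₂ − y₁)³/(4y₁y₂) = (4.98 − 0.931)³/(4×0.931×4.98) = 66.4/18.5 = 3.58 ft.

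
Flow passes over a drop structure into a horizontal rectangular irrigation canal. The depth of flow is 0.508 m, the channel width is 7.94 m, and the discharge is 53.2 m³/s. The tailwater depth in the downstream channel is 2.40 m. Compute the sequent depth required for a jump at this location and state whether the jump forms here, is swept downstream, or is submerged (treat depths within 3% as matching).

q = Q/b = 53.2/7.94 = 6.70 m²/s; V₁ = q/y₁ = 13.2 m/s. Fr₁ = V₁/√(g·y₁) = 5.91.
Conjugate-depth relation: y₂/y₁ = ½[√(1 + 8Fr₁²) − 1] = ½[√280.3 − 1] = 7.87.
y₂ = 7.87 × 0.508 = 4.00 m.
Tailwater y_tw = 2.40 m: y_tw < y₂, so the jump is swept downstream.

y₂ = 4.00 m; the jump is swept downstream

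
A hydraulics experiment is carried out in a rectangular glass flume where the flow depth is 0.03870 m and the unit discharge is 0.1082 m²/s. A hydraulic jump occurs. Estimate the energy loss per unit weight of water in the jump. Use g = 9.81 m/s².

V₁ = q/y₁ = 0.1082/0.03870 = 2.796 m/s. Fr₁ = V₁/√(g·y₁) = 2.796/√(9.81×0.03870) = 4.538.
From the momentum equation for a rectangular channel, y₂/y₁ = ½[√(1 + 8Fr₁²) − 1] = ½[√165.72 − 1] = 5.937.
y₂ = 5.937 × 0.03870 = 0.2297 m.
Head loss: ΔE = (y₂ − y₁)³/(4y₁y₂) = (0.2297 − 0.03870)³/(4×0.03870×0.2297) = 0.006973/0.03556 = 0.1961 m.

ΔE = 0.1961 m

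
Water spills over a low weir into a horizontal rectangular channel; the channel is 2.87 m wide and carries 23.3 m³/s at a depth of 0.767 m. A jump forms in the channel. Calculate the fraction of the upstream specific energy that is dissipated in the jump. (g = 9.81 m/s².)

ΔE/E₁ = 0.375 (37.5%)

q = Q/b = 23.3/2.87 = 8.12 m²/s; V₁ = q/y₁ = 10.6 m/s. Fr₁ = V₁/√(g·y₁) = 3.86.
From the momentum equation for a rectangular channel, y₂/y₁ = ½[√(1 + 8Fr₁²) − 1] = ½[√120.1 − 1] = 4.98.
y₂ = 4.98 × 0.767 = 3.82 m.
E₁ = y₁ + V₁²/2g = 6.48 m. ΔE = (y₂ − y₁)³/(4y₁y₂) = 2.43 m. ΔE/E₁ = 2.43/6.48 = 0.375.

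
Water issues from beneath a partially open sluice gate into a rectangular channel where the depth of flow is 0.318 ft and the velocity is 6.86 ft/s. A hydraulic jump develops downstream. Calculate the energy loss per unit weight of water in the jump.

ΔE = 0.120 ft

Fr₁ = V₁/√(g·y₁) = 6.86/√(32.2×0.318) = 2.14.
From the momentum equation for a rectangular channel, y₂/y₁ = ½[√(1 + 8Fr₁²) − 1] = ½[√37.77 − 1] = 2.57.
y₂ = 2.57 × 0.318 = 0.818 ft.
Head loss: ΔE = (y₂ − y₁)³/(4y₁y₂) = (0.818 − 0.318)³/(4×0.318×0.818) = 0.125/1.04 = 0.120 ft.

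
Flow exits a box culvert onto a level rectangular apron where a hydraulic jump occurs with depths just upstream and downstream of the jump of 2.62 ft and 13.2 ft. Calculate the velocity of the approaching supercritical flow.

V₁ = 35.8 ft/s

For a rectangular channel the momentum equation gives q² = ½·g·y₁·y₂·(y₁ + y₂) = ½×32.2×2.62×13.2×15.8 = 8809.
q = √8809 = 93.9 ft²/s.
V₁ = q/y₁ = 93.9/2.62 = 35.8 ft/s.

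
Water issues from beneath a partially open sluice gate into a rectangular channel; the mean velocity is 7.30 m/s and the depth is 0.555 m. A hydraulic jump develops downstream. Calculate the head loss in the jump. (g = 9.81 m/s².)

ΔE = 0.904 m

Fr₁ = V₁/√(g·y₁) = 7.30/√(9.81×0.555) = 3.13.
By Bélanger, y₂/y₁ = ½[√(1 + 8Fr₁²) − 1] = ½[√79.30 − 1] = 3.95.
y₂ = 3.95 × 0.555 = 2.19 m.
q = V₁·y₁ = 7.30 × 0.555 = 4.05 m²/s. V₂ = q/y₂ = 4.05/2.19 = 1.85 m/s. E₁ = y₁ + V₁²/2g = 3.27 m; E₂ = y₂ + V₂²/2g = 2.37 m. ΔE = E₁ − E₂ = 0.904 m.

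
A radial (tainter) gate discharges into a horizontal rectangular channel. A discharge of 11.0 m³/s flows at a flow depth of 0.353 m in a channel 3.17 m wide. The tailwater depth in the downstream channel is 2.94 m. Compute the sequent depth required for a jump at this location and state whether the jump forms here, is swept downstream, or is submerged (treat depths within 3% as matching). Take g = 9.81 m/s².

y₂ = 2.47 m; the jump is submerged

q = Q/b = 11.0/3.17 = 3.47 m²/s; V₁ = q/y₁ = 9.83 m/s. Fr₁ = V₁/√(g·y₁) = 5.28.
Bélanger equation: y₂/y₁ = ½[√(1 + 8Fr₁²) − 1] = ½[√224.2 − 1] = 6.99.
y₂ = 6.99 × 0.353 = 2.47 m.
Tailwater y_tw = 2.94 m: y_tw > y₂, so the jump is submerged.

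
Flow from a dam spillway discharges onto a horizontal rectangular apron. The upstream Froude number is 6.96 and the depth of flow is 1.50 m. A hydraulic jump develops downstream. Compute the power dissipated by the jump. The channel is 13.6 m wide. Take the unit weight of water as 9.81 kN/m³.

P = 124935 kW

Fr₁ = 6.96 (given).
Bélanger equation: y₂/y₁ = ½[√(1 + 8Fr₁²) − 1] = ½[√388.5 − 1] = 9.36.
y₂ = 9.36 × 1.50 = 14.0 m.
Head loss: ΔE = (y₂ − y₁)³/(4y₁y₂) = (14.0 − 1.50)³/(4×1.50×14.0) = 1969/84.2 = 23.4 m.
V₁ = Fr₁·√(g·y₁) = 6.96×√(9.81×1.50) = 26.7 m/s; q = V₁·y₁ = 40.0 m²/s. Q = q·b = 40.0 × 13.6 = 545 m³/s. P = γ·Q·ΔE = 9.81 × 545 × 23.4 = 124935 kW.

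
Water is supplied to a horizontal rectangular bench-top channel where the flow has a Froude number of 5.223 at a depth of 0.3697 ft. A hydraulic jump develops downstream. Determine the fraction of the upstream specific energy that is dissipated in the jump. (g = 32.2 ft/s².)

Fr₁ = 5.223 (given).
Conjugate-depth relation: y₂/y₁ = ½[√(1 + 8Fr₁²) − 1] = ½[√219.24 − 1] = 6.903.
y₂ = 6.903 × 0.3697 = 2.552 ft.
E₁ = y₁(1 + Fr₁²/2) = 0.3697×(1 + 5.223²/2) = 5.412 ft. ΔE = (y₂ − y₁)³/(4y₁y₂) = 2.754 ft. ΔE/E₁ = 2.754/5.412 = 0.509.

ΔE/E₁ = 0.509 (50.9%)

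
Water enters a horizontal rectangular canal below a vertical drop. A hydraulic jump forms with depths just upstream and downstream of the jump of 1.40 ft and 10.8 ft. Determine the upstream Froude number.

For a rectangular channel the momentum equation gives q² = ½·g·y₁·y₂·(y₁ + y₂) = ½×32.2×1.40×10.8×12.2 = 2970.
q = √2970 = 54.5 ft²/s.
V₁ = q/y₁ = 38.9 ft/s; Fr₁ = V₁/√(g·y₁) = 5.80.

Fr₁ = 5.80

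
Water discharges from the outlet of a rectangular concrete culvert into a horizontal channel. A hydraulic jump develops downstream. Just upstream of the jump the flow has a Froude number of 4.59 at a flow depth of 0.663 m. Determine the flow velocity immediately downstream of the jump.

Fr₁ = 4.59 (given).
By Bélanger, y₂/y₁ = ½[√(1 + 8Fr₁²) − 1] = ½[√169.5 − 1] = 6.01.
y₂ = 6.01 × 0.663 = 3.98 m.
V₁ = Fr₁·√(g·y₁) = 4.59×√(9.81×0.663) = 11.7 m/s; q = V₁·y₁ = 7.76 m²/s.
V₂ = q/y₂ = 7.76/3.98 = 1.95 m/s.

V₂ = 1.95 m/s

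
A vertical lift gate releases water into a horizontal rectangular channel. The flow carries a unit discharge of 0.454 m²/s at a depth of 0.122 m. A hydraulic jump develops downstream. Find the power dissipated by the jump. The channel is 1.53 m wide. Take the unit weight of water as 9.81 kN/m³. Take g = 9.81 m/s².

P = 1.78 kW

V₁ = q/y₁ = 0.454/0.122 = 3.72 m/s. Fr₁ = V₁/√(g·y₁) = 3.72/√(9.81×0.122) = 3.40.
Sequent-depth ratio: y₂/y₁ = ½[√(1 + 8Fr₁²) − 1] = ½[√93.57 − 1] = 4.34.
y₂ = 4.34 × 0.122 = 0.529 m.
V₂ = q/y₂ = 0.454/0.529 = 0.858 m/s. E₁ = y₁ + V₁²/2g = 0.828 m; E₂ = y₂ + V₂²/2g = 0.567 m. ΔE = E₁ − E₂ = 0.261 m.
Q = q·b = 0.454 × 1.53 = 0.695 m³/s. P = γ·Q·ΔE = 9.81 × 0.695 × 0.261 = 1.78 kW.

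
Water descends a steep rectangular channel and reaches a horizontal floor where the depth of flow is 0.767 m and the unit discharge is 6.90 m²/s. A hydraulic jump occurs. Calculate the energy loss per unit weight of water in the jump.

V₁ = q/y₁ = 6.90/0.767 = 9.00 m/s. Fr₁ = V₁/√(g·y₁) = 9.00/√(9.81×0.767) = 3.28.
Sequent-depth ratio: y₂/y₁ = ½[√(1 + 8Fr₁²) − 1] = ½[√87.05 − 1] = 4.16.
y₂ = 4.16 × 0.767 = 3.19 m.
Head loss: ΔE = (y₂ − y₁)³/(4y₁y₂) = (3.19 − 0.767)³/(4×0.767×3.19) = 14.3/9.80 = 1.46 m.

ΔE = 1.46 m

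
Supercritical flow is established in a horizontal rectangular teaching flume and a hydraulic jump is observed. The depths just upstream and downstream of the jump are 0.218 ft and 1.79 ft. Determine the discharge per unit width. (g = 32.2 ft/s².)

q = 3.55 ft²/s

For a rectangular channel the momentum equation gives q² = ½·g·y₁·y₂·(y₁ + y₂) = ½×32.2×0.218×1.79×2.01 = 12.6.
q = √12.6 = 3.55 ft²/s.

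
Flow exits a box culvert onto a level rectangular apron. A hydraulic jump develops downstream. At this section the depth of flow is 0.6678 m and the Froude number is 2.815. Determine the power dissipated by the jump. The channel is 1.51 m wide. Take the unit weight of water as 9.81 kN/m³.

Fr₁ = 2.815 (given).
Sequent-depth ratio: y₂/y₁ = ½[√(1 + 8Fr₁²) − 1] = ½[√64.394 − 1] = 3.512.
y₂ = 3.512 × 0.6678 = 2.346 m.
Head loss: ΔE = (y₂ − y₁)³/(4y₁y₂) = (2.346 − 0.6678)³/(4×0.6678×2.346) = 4.722/6.265 = 0.7537 m.
V₁ = Fr₁·√(g·y₁) = 2.815×√(9.81×0.6678) = 7.205 m/s; q = V₁·y₁ = 4.812 m²/s. Q = q·b = 4.812 × 1.51 = 7.265 m³/s. P = γ·Q·ΔE = 9.81 × 7.265 × 0.7537 = 53.72 kW.

P = 53.72 kW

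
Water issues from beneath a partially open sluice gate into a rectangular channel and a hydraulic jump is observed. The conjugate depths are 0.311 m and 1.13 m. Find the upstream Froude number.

Fr₁ = 2.90

For a rectangular channel the momentum equation gives q² = ½·g·y₁·y₂·(y₁ + y₂) = ½×9.81×0.311×1.13×1.44 = 2.48.
q = √2.48 = 1.58 m²/s.
V₁ = q/y₁ = 5.07 m/s; Fr₁ = V₁/√(g·y₁) = 2.90.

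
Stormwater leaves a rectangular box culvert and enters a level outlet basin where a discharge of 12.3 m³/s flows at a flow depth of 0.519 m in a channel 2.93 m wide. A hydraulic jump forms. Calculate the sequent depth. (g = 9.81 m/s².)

y₂ = 2.38 m

q = Q/b = 12.3/2.93 = 4.20 m²/s; V₁ = q/y₁ = 8.09 m/s. Fr₁ = V₁/√(g·y₁) = 3.58.
By Bélanger, y₂/y₁ = ½[√(1 + 8Fr₁²) − 1] = ½[√103.8 − 1] = 4.59.
y₂ = 4.59 × 0.519 = 2.38 m.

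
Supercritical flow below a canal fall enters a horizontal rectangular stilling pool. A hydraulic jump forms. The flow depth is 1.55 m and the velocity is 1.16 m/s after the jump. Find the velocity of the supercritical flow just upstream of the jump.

Fr₂ = V₂/√(g·y₂) = 1.16/√(9.81×1.55) = 0.297.
Since the conjugate-depth ratio holds either way, y₁/y₂ = ½[√(1 + 8Fr₂²) − 1] = ½[√1.708 − 1] = 0.153.
y₁ = 0.153 × 1.55 = 0.238 m.
V₁ = q/y₁ = 1.80/0.238 = 7.56 m/s.

V₁ = 7.56 m/s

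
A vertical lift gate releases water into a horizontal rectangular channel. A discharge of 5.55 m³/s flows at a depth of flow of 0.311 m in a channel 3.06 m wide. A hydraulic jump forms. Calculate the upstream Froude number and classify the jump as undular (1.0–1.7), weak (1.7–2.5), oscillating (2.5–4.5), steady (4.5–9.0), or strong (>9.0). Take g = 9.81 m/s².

Fr₁ = 3.34; oscillating jump

q = Q/b = 5.55/3.06 = 1.81 m²/s; V₁ = q/y₁ = 5.83 m/s. Fr₁ = V₁/√(g·y₁) = 3.34.
Fr₁ = 3.34 lies in the oscillating range.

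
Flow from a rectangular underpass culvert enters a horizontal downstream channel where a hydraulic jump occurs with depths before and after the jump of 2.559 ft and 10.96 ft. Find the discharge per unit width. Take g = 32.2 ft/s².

For a rectangular channel the momentum equation gives q² = ½·g·y₁·y₂·(y₁ + y₂) = ½×32.2×2.559×10.96×13.52 = 6105.
q = √6105 = 78.13 ft²/s.

q = 78.13 ft²/s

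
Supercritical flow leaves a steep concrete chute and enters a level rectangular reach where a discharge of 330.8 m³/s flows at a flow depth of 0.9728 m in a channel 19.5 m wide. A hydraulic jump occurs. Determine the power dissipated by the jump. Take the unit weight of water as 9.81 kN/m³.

q = Q/b = 330.8/19.5 = 16.96 m²/s; V₁ = q/y₁ = 17.44 m/s. Fr₁ = V₁/√(g·y₁) = 5.645.
By Bélanger, y₂/y₁ = ½[√(1 + 8Fr₁²) − 1] = ½[√255.92 − 1] = 7.499.
y₂ = 7.499 × 0.9728 = 7.295 m.
V₂ = q/y₂ = 16.96/7.295 = 2.325 m/s. E₁ = y₁ + V₁²/2g = 16.47 m; E₂ = y₂ + V₂²/2g = 7.570 m. ΔE = E₁ − E₂ = 8.902 m.
P = γ·Q·ΔE = 9.81 × 330.8 × 8.902 = 28887 kW.

P = 28887 kW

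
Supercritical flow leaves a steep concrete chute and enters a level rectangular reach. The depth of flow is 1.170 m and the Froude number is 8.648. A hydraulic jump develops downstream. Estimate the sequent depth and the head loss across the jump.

Fr₁ = 8.648 (given).
From the momentum equation for a rectangular channel, y₂/y₁ = ½[√(1 + 8Fr₁²) − 1] = ½[√599.30 − 1] = 11.74.
y₂ = 11.74 × 1.170 = 13.74 m.
V₁ = Fr₁·√(g·y₁) = 8.648×√(9.81×1.170) = 29.30 m/s; q = V₁·y₁ = 34.28 m²/s. V₂ = q/y₂ = 34.28/13.74 = 2.496 m/s. E₁ = y₁ + V₁²/2g = 44.92 m; E₂ = y₂ + V₂²/2g = 14.05 m. ΔE = E₁ − E₂ = 30.87 m.

y₂ = 13.74 m; ΔE = 30.87 m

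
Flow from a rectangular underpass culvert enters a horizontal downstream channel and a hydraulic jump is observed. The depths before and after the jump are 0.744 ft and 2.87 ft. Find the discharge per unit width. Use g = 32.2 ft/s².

For a rectangular channel the momentum equation gives q² = ½·g·y₁·y₂·(y₁ + y₂) = ½×32.2×0.744×2.87×3.61 = 124.
q = √124 = 11.1 ft²/s.

q = 11.1 ft²/s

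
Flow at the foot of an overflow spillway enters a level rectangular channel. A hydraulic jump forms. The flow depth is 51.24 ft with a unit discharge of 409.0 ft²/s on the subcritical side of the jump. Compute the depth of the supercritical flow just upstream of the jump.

V₂ = q/y₂ = 409.0/51.24 = 7.982 ft/s; Fr₂ = V₂/√(g·y₂) = 0.1965.
Since the conjugate-depth ratio holds either way, y₁/y₂ = ½[√(1 + 8Fr₂²) − 1] = ½[√1.3089 − 1] = 0.07204.
y₁ = 0.07204 × 51.24 = 3.691 ft.

y₁ = 3.691 ft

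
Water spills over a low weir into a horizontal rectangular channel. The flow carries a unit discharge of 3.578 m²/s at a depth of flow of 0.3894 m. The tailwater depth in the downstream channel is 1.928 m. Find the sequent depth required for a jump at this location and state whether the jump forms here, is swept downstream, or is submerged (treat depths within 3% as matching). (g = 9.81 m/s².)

V₁ = q/y₁ = 3.578/0.3894 = 9.188 m/s. Fr₁ = V₁/√(g·y₁) = 9.188/√(9.81×0.3894) = 4.701.
By Bélanger, y₂/y₁ = ½[√(1 + 8Fr₁²) − 1] = ½[√177.81 − 1] = 6.167.
y₂ = 6.167 × 0.3894 = 2.402 m.
Tailwater y_tw = 1.928 m: y_tw < y₂, so the jump is swept downstream.

y₂ = 2.402 m; the jump is swept downstream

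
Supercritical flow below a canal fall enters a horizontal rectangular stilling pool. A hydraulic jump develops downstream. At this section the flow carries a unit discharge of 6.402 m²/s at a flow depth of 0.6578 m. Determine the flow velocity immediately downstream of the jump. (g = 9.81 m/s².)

V₂ = 1.970 m/s

V₁ = q/y₁ = 6.402/0.6578 = 9.732 m/s. Fr₁ = V₁/√(g·y₁) = 9.732/√(9.81×0.6578) = 3.831.
Bélanger equation: y₂/y₁ = ½[√(1 + 8Fr₁²) − 1] = ½[√118.43 − 1] = 4.941.
y₂ = 4.941 × 0.6578 = 3.250 m.
V₂ = q/y₂ = 6.402/3.250 = 1.970 m/s.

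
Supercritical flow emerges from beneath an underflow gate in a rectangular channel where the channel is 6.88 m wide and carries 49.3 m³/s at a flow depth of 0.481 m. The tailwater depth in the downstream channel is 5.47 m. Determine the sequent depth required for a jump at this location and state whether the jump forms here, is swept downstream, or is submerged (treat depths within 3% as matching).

q = Q/b = 49.3/6.88 = 7.17 m²/s; V₁ = q/y₁ = 14.9 m/s. Fr₁ = V₁/√(g·y₁) = 6.86.
Bélanger equation: y₂/y₁ = ½[√(1 + 8Fr₁²) − 1] = ½[√377.3 − 1] = 9.21.
y₂ = 9.21 × 0.481 = 4.43 m.
Tailwater y_tw = 5.47 m: y_tw > y₂, so the jump is submerged.

y₂ = 4.43 m; the jump is submerged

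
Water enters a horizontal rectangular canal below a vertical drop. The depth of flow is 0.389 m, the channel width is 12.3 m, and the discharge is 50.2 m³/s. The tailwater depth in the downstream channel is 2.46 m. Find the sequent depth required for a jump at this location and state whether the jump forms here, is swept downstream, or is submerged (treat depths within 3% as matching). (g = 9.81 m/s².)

q = Q/b = 50.2/12.3 = 4.08 m²/s; V₁ = q/y₁ = 10.5 m/s. Fr₁ = V₁/√(g·y₁) = 5.37.
Conjugate-depth relation: y₂/y₁ = ½[√(1 + 8Fr₁²) − 1] = ½[√231.8 − 1] = 7.11.
y₂ = 7.11 × 0.389 = 2.77 m.
Tailwater y_tw = 2.46 m: y_tw < y₂, so the jump is swept downstream.

y₂ = 2.77 m; the jump is swept downstream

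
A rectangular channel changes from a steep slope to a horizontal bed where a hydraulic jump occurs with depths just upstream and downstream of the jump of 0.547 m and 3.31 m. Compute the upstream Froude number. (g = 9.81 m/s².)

For a rectangular channel the momentum equation gives q² = ½·g·y₁·y₂·(y₁ + y₂) = ½×9.81×0.547×3.31×3.86 = 34.3.
q = √34.3 = 5.85 m²/s.
V₁ = q/y₁ = 10.7 m/s; Fr₁ = V₁/√(g·y₁) = 4.62.

Fr₁ = 4.62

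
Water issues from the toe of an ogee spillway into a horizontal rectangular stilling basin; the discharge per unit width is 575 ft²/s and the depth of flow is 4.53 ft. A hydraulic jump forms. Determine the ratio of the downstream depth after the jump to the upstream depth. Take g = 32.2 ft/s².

y₂/y₁ = 14.4

V₁ = q/y₁ = 575/4.53 = 127 ft/s. Fr₁ = V₁/√(g·y₁) = 127/√(32.2×4.53) = 10.5.
Sequent-depth ratio: y₂/y₁ = ½[√(1 + 8Fr₁²) − 1] = ½[√884.6 − 1] = 14.4.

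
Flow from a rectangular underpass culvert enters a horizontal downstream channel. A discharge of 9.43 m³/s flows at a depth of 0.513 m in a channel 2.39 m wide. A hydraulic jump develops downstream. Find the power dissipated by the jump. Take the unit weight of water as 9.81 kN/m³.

P = 104 kW

q = Q/b = 9.43/2.39 = 3.95 m²/s; V₁ = q/y₁ = 7.69 m/s. Fr₁ = V₁/√(g·y₁) = 3.43.
Sequent-depth ratio: y₂/y₁ = ½[√(1 + 8Fr₁²) − 1] = ½[√95.04 − 1] = 4.37.
y₂ = 4.37 × 0.513 = 2.24 m.
V₂ = q/y₂ = 3.95/2.24 = 1.76 m/s. E₁ = y₁ + V₁²/2g = 3.53 m; E₂ = y₂ + V₂²/2g = 2.40 m. ΔE = E₁ − E₂ = 1.13 m.
P = γ·Q·ΔE = 9.81 × 9.43 × 1.13 = 104 kW.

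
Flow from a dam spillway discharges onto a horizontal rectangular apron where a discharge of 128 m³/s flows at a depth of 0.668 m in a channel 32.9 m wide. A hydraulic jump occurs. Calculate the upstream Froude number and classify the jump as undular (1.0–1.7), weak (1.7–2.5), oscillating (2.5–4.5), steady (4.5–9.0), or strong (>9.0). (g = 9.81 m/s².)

q = Q/b = 128/32.9 = 3.89 m²/s; V₁ = q/y₁ = 5.82 m/s. Fr₁ = V₁/√(g·y₁) = 2.28.
Fr₁ = 2.28 lies in the weak range.

Fr₁ = 2.28; weak jump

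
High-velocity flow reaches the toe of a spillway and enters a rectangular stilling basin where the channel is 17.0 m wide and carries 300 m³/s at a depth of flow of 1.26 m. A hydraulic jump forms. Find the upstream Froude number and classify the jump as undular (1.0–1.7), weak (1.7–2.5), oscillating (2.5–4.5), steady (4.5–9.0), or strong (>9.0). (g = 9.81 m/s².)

Fr₁ = 3.98; oscillating jump

q = Q/b = 300/17.0 = 17.6 m²/s; V₁ = q/y₁ = 14.0 m/s. Fr₁ = V₁/√(g·y₁) = 3.98.
Fr₁ = 3.98 lies in the oscillating range.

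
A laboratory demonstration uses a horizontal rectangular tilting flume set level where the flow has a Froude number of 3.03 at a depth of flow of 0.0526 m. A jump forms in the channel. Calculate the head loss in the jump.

Fr₁ = 3.03 (given).
Sequent-depth ratio: y₂/y₁ = ½[√(1 + 8Fr₁²) − 1] = ½[√74.45 − 1] = 3.81.
y₂ = 3.81 × 0.0526 = 0.201 m.
V₁ = Fr₁·√(g·y₁) = 3.03×√(9.81×0.0526) = 2.18 m/s; q = V₁·y₁ = 0.114 m²/s. V₂ = q/y₂ = 0.114/0.201 = 0.571 m/s. E₁ = y₁ + V₁²/2g = 0.294 m; E₂ = y₂ + V₂²/2g = 0.217 m. ΔE = E₁ − E₂ = 0.0768 m.

ΔE = 0.0768 m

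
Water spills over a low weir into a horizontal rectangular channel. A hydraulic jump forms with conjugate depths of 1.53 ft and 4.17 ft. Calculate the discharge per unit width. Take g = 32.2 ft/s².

For a rectangular channel the momentum equation gives q² = ½·g·y₁·y₂·(y₁ + y₂) = ½×32.2×1.53×4.17×5.70 = 586.
q = √586 = 24.2 ft²/s.

q = 24.2 ft²/s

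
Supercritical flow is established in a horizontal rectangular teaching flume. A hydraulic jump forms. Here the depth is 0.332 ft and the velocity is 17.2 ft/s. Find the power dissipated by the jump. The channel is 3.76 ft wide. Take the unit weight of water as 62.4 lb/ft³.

P = 6.14 hp

Fr₁ = V₁/√(g·y₁) = 17.2/√(32.2×0.332) = 5.26.
Sequent-depth ratio: y₂/y₁ = ½[√(1 + 8Fr₁²) − 1] = ½[√222.4 − 1] = 6.96.
y₂ = 6.96 × 0.332 = 2.31 ft.
q = V₁·y₁ = 17.2 × 0.332 = 5.71 ft²/s. V₂ = q/y₂ = 5.71/2.31 = 2.47 ft/s. E₁ = y₁ + V₁²/2g = 4.93 ft; E₂ = y₂ + V₂²/2g = 2.40 ft. ΔE = E₁ − E₂ = 2.52 ft.
Q = q·b = 5.71 × 3.76 = 21.5 cfs. P = γ·Q·ΔE/550 = 62.4 × 21.5 × 2.52 / 550 = 6.14 hp.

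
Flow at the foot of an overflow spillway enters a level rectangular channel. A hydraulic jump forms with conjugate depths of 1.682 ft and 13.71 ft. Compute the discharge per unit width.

q = 75.59 ft²/s

For a rectangular channel the momentum equation gives q² = ½·g·y₁·y₂·(y₁ + y₂) = ½×32.2×1.682×13.71×15.39 = 5715.
q = √5715 = 75.59 ft²/s.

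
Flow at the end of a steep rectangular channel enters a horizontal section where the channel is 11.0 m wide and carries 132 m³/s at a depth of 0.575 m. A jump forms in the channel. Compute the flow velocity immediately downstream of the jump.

V₂ = 1.75 m/s

q = Q/b = 132/11.0 = 12.0 m²/s; V₁ = q/y₁ = 20.9 m/s. Fr₁ = V₁/√(g·y₁) = 8.79.
Bélanger equation: y₂/y₁ = ½[√(1 + 8Fr₁²) − 1] = ½[√618.7 − 1] = 11.9.
y₂ = 11.9 × 0.575 = 6.86 m.
V₂ = q/y₂ = 12.0/6.86 = 1.75 m/s.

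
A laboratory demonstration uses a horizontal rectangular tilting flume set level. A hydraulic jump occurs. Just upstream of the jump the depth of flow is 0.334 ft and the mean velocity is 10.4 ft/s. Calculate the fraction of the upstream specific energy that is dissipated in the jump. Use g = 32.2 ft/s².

ΔE/E₁ = 0.283 (28.3%)

Fr₁ = V₁/√(g·y₁) = 10.4/√(32.2×0.334) = 3.17.
Bélanger equation: y₂/y₁ = ½[√(1 + 8Fr₁²) − 1] = ½[√81.46 − 1] = 4.01.
y₂ = 4.01 × 0.334 = 1.34 ft.
E₁ = y₁ + V₁²/2g = 2.01 ft. ΔE = (y₂ − y₁)³/(4y₁y₂) = 0.569 ft. ΔE/E₁ = 0.569/2.01 = 0.283.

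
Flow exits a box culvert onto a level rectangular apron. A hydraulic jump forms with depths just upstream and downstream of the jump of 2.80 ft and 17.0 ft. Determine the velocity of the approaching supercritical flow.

V₁ = 44.0 ft/s

For a rectangular channel the momentum equation gives q² = ½·g·y₁·y₂·(y₁ + y₂) = ½×32.2×2.80×17.0×19.8 = 15174.
q = √15174 = 123 ft²/s.
V₁ = q/y₁ = 123/2.80 = 44.0 ft/s.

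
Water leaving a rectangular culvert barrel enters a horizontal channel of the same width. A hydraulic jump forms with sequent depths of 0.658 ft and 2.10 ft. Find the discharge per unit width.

For a rectangular channel the momentum equation gives q² = ½·g·y₁·y₂·(y₁ + y₂) = ½×32.2×0.658×2.10×2.76 = 61.4.
q = √61.4 = 7.83 ft²/s.

q = 7.83 ft²/s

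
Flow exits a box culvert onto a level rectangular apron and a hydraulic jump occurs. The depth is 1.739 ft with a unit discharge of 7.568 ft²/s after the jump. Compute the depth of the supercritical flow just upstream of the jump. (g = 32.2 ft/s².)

y₁ = 0.8043 ft

V₂ = q/y₂ = 7.568/1.739 = 4.352 ft/s; Fr₂ = V₂/√(g·y₂) = 0.5816.
From the momentum equation (using Fr₂), y₁/y₂ = ½[√(1 + 8Fr₂²) − 1] = ½[√3.7058 − 1] = 0.4625.
y₁ = 0.4625 × 1.739 = 0.8043 ft.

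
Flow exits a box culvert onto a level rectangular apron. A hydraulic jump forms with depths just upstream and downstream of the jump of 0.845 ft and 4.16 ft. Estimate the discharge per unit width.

For a rectangular channel the momentum equation gives q² = ½·g·y₁·y₂·(y₁ + y₂) = ½×32.2×0.845×4.16×5.00 = 283.
q = √283 = 16.8 ft²/s.

q = 16.8 ft²/s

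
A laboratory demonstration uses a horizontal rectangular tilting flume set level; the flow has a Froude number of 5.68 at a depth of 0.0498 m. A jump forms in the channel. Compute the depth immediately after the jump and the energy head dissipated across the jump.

y₂ = 0.376 m; ΔE = 0.463 m

Fr₁ = 5.68 (given).
By Bélanger, y₂/y₁ = ½[√(1 + 8Fr₁²) − 1] = ½[√259.1 − 1] = 7.55.
y₂ = 7.55 × 0.0498 = 0.376 m.
Head loss: ΔE = (y₂ − y₁)³/(4y₁y₂) = (0.376 − 0.0498)³/(4×0.0498×0.376) = 0.0347/0.0749 = 0.463 m.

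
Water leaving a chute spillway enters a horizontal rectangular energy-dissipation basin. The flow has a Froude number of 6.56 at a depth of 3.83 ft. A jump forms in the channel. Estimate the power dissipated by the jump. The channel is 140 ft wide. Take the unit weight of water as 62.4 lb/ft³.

Fr₁ = 6.56 (given).
Bélanger equation: y₂/y₁ = ½[√(1 + 8Fr₁²) − 1] = ½[√345.3 − 1] = 8.79.
y₂ = 8.79 × 3.83 = 33.7 ft.
Head loss: ΔE = (y₂ − y₁)³/(4y₁y₂) = (33.7 − 3.83)³/(4×3.83×33.7) = 26566/516 = 51.5 ft.
V₁ = Fr₁·√(g·y₁) = 6.56×√(32.2×3.83) = 72.9 ft/s; q = V₁·y₁ = 279 ft²/s. Q = q·b = 279 × 140 = 39062 cfs. P = γ·Q·ΔE/550 = 62.4 × 39062 × 51.5 / 550 = 228258 hp.

P = 228258 hp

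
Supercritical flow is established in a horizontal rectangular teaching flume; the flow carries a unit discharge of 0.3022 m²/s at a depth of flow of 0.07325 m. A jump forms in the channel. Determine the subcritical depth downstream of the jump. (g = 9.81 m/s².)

y₂ = 0.4689 m

V₁ = q/y₁ = 0.3022/0.07325 = 4.126 m/s. Fr₁ = V₁/√(g·y₁) = 4.126/√(9.81×0.07325) = 4.867.
By Bélanger, y₂/y₁ = ½[√(1 + 8Fr₁²) − 1] = ½[√190.49 − 1] = 6.401.
y₂ = 6.401 × 0.07325 = 0.4689 m.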